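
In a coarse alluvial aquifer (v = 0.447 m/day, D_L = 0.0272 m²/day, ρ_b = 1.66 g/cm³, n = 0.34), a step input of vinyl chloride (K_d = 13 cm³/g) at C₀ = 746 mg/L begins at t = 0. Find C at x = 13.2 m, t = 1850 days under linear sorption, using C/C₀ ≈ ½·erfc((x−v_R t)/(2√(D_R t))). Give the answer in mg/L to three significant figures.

Retardation factor R = 1 + ρ_b·K_d/n = 1 + 1.66 × 13/0.34 = 64.47.
Sorption retards both mechanisms: v_R = v/R = 0.006933 m/day, D_R = D/R = 0.0004219 m²/day.
v_R·t = 0.006933 × 1850 = 12.82605 m; 2√(D_R t) = 1.767 m; argument = (13.2 − 12.82605)/1.767 = 0.2116.
C = C₀ × ½·erfc(0.2116) = 746 × 0.3824 = 285 mg/L.

285 mg/L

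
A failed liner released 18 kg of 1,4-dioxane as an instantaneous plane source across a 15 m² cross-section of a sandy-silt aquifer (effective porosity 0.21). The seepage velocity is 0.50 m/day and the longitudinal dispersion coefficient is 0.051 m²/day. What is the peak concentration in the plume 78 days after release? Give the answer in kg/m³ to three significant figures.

0.808 kg/m³

The peak of an instantaneous 1D plume sits at x = vt; there the Gaussian factor is 1 and C_max = M/(n_e·A·√(4πDt)), where n_e·A is the pore area the mass is dissolved in.
√(4πDt) = √(4π × 0.051 × 78) = 7.070 m, so C_max = 18/(0.21 × 15 × 7.070) = 0.808 kg/m³.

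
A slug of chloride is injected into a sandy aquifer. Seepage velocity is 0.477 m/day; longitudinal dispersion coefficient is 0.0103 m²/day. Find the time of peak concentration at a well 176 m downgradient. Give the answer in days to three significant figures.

For the 1D instantaneous-source solution, setting ∂C/∂t = 0 at fixed x gives v²t² + 2Dt − x² = 0, so t = (√(D² + v²x²) − D)/v².
√(D² + v²x²) = √(0.0103² + 0.477² × 176²) = 83.95; v² = 0.227529.
t = (83.95 − 0.0103)/0.227529 = 369 days (vs. the pure-advection estimate x/v = 369 d).

369 days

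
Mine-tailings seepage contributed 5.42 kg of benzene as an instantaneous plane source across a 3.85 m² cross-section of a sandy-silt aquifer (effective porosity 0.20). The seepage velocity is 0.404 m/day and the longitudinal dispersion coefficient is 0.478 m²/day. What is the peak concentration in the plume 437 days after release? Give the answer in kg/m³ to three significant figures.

The peak of an instantaneous 1D plume sits at x = vt; there the Gaussian factor is 1 and C_max = M/(n_e·A·√(4πDt)), where n_e·A is the pore area the mass is dissolved in.
√(4πDt) = √(4π × 0.478 × 437) = 51.23 m, so C_max = 5.42/(0.20 × 3.85 × 51.23) = 0.137 kg/m³.

0.137 kg/m³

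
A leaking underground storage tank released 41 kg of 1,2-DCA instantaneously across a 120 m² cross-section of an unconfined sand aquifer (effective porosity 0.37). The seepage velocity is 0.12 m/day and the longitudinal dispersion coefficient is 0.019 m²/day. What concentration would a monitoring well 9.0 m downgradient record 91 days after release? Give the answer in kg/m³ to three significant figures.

For an instantaneous plane source, C(x,t) = M/(n_e·A·√(4πDt)) · exp(−(x−vt)²/(4Dt)), with n_e·A the pore (flow) area.
Plume center vt = 0.12 × 91 = 10.92 m, so the well at 9.0 m is 1.92 m upgradient of the peak.
√(4πDt) = 4.661 m, giving peak height M/(n_e·A·√(4πDt)) = 41/(0.37 × 120 × 4.661) = 0.1981 kg/m³.
(x−vt)²/(4Dt) = (-1.92)²/(4 × 0.019 × 91) = 0.5330; exp(−0.5330) = 0.5868.
C = 0.1981 × 0.5868 = 0.116 kg/m³.

0.116 kg/m³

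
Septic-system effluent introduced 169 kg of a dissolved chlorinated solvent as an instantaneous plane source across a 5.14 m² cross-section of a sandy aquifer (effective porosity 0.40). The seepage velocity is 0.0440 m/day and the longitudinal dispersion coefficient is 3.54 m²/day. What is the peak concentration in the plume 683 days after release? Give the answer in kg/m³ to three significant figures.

0.472 kg/m³

The peak of an instantaneous 1D plume sits at x = vt; there the Gaussian factor is 1 and C_max = M/(n_e·A·√(4πDt)), where n_e·A is the pore area the mass is dissolved in.
√(4πDt) = √(4π × 3.54 × 683) = 174.3 m, so C_max = 169/(0.40 × 5.14 × 174.3) = 0.472 kg/m³.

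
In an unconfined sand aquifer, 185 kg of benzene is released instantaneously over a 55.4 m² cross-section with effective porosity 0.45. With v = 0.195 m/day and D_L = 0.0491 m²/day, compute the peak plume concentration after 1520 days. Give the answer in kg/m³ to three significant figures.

The peak of an instantaneous 1D plume sits at x = vt; there the Gaussian factor is 1 and C_max = M/(n_e·A·√(4πDt)), where n_e·A is the pore area the mass is dissolved in.
√(4πDt) = √(4π × 0.0491 × 1520) = 30.62 m, so C_max = 185/(0.45 × 55.4 × 30.62) = 0.242 kg/m³.

0.242 kg/m³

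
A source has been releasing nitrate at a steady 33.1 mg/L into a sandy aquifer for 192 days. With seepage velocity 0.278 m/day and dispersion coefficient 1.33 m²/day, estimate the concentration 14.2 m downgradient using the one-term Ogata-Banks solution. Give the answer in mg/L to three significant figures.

31.7 mg/L

For a continuous step input, C/C₀ ≈ ½·erfc((x−vt)/(2√(Dt))).
vt = 0.278 × 192 = 53.376 m and 2√(Dt) = 2√(1.33 × 192) = 31.96 m.
Argument (x−vt)/(2√(Dt)) = (14.2 − 53.376)/31.96 = -1.226; ½·erfc(-1.226) = 0.9585.
C = 33.1 × 0.9585 = 31.7 mg/L.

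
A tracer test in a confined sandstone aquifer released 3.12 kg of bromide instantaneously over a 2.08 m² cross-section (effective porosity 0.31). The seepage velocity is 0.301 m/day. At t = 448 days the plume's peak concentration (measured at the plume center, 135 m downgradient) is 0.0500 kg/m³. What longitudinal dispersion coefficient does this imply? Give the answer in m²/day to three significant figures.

At the plume center C_max = M/(n_e·A·√(4πDt)), so D = M²/(4πt·(n_e·A·C_max)²).
n_e·A·C_max = 0.31 × 2.08 × 0.0500 = 0.03224 kg/m.
D = 3.12²/(4π × 448 × 0.03224²) = 1.66 m²/day.

1.66 m²/day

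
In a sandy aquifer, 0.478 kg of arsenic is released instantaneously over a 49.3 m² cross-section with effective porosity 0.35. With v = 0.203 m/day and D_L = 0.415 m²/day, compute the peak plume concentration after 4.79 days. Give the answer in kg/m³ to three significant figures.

0.00554 kg/m³

The peak of an instantaneous 1D plume sits at x = vt; there the Gaussian factor is 1 and C_max = M/(n_e·A·√(4πDt)), where n_e·A is the pore area the mass is dissolved in.
√(4πDt) = √(4π × 0.415 × 4.79) = 4.998 m, so C_max = 0.478/(0.35 × 49.3 × 4.998) = 0.00554 kg/m³.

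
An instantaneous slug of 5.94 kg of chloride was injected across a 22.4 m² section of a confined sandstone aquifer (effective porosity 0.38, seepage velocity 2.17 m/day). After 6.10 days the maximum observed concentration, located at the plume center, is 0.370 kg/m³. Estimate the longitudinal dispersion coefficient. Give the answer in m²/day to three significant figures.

At the plume center C_max = M/(n_e·A·√(4πDt)), so D = M²/(4πt·(n_e·A·C_max)²).
n_e·A·C_max = 0.38 × 22.4 × 0.370 = 3.149 kg/m.
D = 5.94²/(4π × 6.10 × 3.149²) = 0.0464 m²/day.

0.0464 m²/day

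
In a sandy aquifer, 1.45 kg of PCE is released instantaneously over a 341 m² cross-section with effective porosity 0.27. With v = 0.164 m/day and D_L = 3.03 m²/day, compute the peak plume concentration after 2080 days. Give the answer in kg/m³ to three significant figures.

The peak of an instantaneous 1D plume sits at x = vt; there the Gaussian factor is 1 and C_max = M/(n_e·A·√(4πDt)), where n_e·A is the pore area the mass is dissolved in.
√(4πDt) = √(4π × 3.03 × 2080) = 281.4 m, so C_max = 1.45/(0.27 × 341 × 281.4) = 5.60e-05 kg/m³.

5.60e-05 kg/m³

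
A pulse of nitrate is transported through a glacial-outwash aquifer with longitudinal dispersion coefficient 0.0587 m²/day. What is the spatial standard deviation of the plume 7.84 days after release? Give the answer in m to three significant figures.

0.959 m

Dispersive spreading gives a Gaussian with σ² = 2Dt; advection only shifts the center.
σ = √(2 × 0.0587 × 7.84) = 0.959 m.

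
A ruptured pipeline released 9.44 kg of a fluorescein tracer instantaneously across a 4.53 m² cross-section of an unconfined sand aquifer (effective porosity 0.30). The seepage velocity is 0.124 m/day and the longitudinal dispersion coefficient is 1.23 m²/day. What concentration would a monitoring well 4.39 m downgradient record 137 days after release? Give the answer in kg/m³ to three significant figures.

0.119 kg/m³

For an instantaneous plane source, C(x,t) = M/(n_e·A·√(4πDt)) · exp(−(x−vt)²/(4Dt)), with n_e·A the pore (flow) area.
Plume center vt = 0.124 × 137 = 16.988 m, so the well at 4.39 m is 12.598 m upgradient of the peak.
√(4πDt) = 46.02 m, giving peak height M/(n_e·A·√(4πDt)) = 9.44/(0.30 × 4.53 × 46.02) = 0.1509 kg/m³.
(x−vt)²/(4Dt) = (-12.598)²/(4 × 1.23 × 137) = 0.2355; exp(−0.2355) = 0.7902.
C = 0.1509 × 0.7902 = 0.119 kg/m³.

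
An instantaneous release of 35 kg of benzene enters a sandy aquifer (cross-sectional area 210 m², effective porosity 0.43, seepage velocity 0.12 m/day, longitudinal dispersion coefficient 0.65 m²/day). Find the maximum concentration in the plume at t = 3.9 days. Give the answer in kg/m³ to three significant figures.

0.0687 kg/m³

The peak of an instantaneous 1D plume sits at x = vt; there the Gaussian factor is 1 and C_max = M/(n_e·A·√(4πDt)), where n_e·A is the pore area the mass is dissolved in.
√(4πDt) = √(4π × 0.65 × 3.9) = 5.644 m, so C_max = 35/(0.43 × 210 × 5.644) = 0.0687 kg/m³.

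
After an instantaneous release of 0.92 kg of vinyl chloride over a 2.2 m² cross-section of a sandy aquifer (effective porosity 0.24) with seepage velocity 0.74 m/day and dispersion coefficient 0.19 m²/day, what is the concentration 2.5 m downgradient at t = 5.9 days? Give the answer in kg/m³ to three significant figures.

For an instantaneous plane source, C(x,t) = M/(n_e·A·√(4πDt)) · exp(−(x−vt)²/(4Dt)), with n_e·A the pore (flow) area.
Plume center vt = 0.74 × 5.9 = 4.366 m, so the well at 2.5 m is 1.866 m upgradient of the peak.
√(4πDt) = 3.753 m, giving peak height M/(n_e·A·√(4πDt)) = 0.92/(0.24 × 2.2 × 3.753) = 0.4643 kg/m³.
(x−vt)²/(4Dt) = (-1.866)²/(4 × 0.19 × 5.9) = 0.7765; exp(−0.7765) = 0.4600.
C = 0.4643 × 0.4600 = 0.214 kg/m³.

0.214 kg/m³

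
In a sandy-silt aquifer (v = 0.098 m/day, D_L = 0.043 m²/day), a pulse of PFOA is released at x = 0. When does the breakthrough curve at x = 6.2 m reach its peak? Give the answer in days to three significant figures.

58.9 days

For the 1D instantaneous-source solution, setting ∂C/∂t = 0 at fixed x gives v²t² + 2Dt − x² = 0, so t = (√(D² + v²x²) − D)/v².
√(D² + v²x²) = √(0.043² + 0.098² × 6.2²) = 0.6091; v² = 0.009604.
t = (0.6091 − 0.043)/0.009604 = 58.9 days (vs. the pure-advection estimate x/v = 63.3 d).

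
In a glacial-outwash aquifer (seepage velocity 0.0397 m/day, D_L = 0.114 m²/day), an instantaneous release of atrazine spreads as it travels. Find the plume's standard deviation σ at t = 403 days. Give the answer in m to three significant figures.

Dispersive spreading gives a Gaussian with σ² = 2Dt; advection only shifts the center.
σ = √(2 × 0.114 × 403) = 9.59 m.

9.59 m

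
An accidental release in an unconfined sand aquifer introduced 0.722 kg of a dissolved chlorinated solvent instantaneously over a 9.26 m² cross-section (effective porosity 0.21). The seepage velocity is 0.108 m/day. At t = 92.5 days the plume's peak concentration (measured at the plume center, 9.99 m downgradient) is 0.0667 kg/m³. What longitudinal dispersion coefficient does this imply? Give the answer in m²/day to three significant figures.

At the plume center C_max = M/(n_e·A·√(4πDt)), so D = M²/(4πt·(n_e·A·C_max)²).
n_e·A·C_max = 0.21 × 9.26 × 0.0667 = 0.1297 kg/m.
D = 0.722²/(4π × 92.5 × 0.1297²) = 0.0267 m²/day.

0.0267 m²/day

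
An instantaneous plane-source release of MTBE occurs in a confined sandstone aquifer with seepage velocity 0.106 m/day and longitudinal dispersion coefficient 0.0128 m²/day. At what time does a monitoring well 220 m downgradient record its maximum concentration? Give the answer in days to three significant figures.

For the 1D instantaneous-source solution, setting ∂C/∂t = 0 at fixed x gives v²t² + 2Dt − x² = 0, so t = (√(D² + v²x²) − D)/v².
√(D² + v²x²) = √(0.0128² + 0.106² × 220²) = 23.32; v² = 0.011236.
t = (23.32 − 0.0128)/0.011236 = 2070 days (vs. the pure-advection estimate x/v = 2080 d).

2070 days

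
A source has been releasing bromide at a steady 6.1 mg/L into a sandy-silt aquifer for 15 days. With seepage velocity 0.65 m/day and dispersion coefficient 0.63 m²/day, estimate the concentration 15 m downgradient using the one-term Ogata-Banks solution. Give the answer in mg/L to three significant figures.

0.693 mg/L

For a continuous step input, C/C₀ ≈ ½·erfc((x−vt)/(2√(Dt))).
vt = 0.65 × 15 = 9.75 m and 2√(Dt) = 2√(0.63 × 15) = 6.148 m.
Argument (x−vt)/(2√(Dt)) = (15 − 9.75)/6.148 = 0.8539; ½·erfc(0.8539) = 0.1136.
C = 6.1 × 0.1136 = 0.693 mg/L.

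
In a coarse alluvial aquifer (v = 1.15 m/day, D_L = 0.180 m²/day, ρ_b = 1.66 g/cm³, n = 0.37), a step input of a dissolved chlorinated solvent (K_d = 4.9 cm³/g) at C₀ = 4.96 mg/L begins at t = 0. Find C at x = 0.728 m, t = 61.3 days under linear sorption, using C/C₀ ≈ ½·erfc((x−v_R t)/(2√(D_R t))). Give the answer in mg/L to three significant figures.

Retardation factor R = 1 + ρ_b·K_d/n = 1 + 1.66 × 4.9/0.37 = 22.98.
Sorption retards both mechanisms: v_R = v/R = 0.05004 m/day, D_R = D/R = 0.007833 m²/day.
v_R·t = 0.05004 × 61.3 = 3.067452 m; 2√(D_R t) = 1.386 m; argument = (0.728 − 3.067452)/1.386 = -1.688.
C = C₀ × ½·erfc(-1.688) = 4.96 × 0.9915 = 4.92 mg/L.

4.92 mg/L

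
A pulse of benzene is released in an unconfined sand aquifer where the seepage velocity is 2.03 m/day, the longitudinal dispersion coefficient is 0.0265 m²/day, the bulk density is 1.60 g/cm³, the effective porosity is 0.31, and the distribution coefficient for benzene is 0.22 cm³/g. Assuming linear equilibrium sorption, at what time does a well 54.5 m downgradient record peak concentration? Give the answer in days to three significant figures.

57.3 days

Retardation factor R = 1 + ρ_b·K_d/n = 1 + 1.60 × 0.22/0.31 = 2.135.
Sorption retards both mechanisms: v_R = v/R = 0.9508 m/day, D_R = D/R = 0.01241 m²/day.
Peak time from v_R²t² + 2D_R t − x² = 0: t = (√(D_R² + v_R²x²) − D_R)/v_R².
√(D_R² + v_R²x²) = √(0.01241² + 0.9508² × 54.5²) = 51.82; v_R² = 0.9040.
t = (51.82 − 0.01241)/0.9040 = 57.3 days.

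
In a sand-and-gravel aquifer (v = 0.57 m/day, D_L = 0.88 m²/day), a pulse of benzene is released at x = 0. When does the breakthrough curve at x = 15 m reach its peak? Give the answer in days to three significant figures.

For the 1D instantaneous-source solution, setting ∂C/∂t = 0 at fixed x gives v²t² + 2Dt − x² = 0, so t = (√(D² + v²x²) − D)/v².
√(D² + v²x²) = √(0.88² + 0.57² × 15²) = 8.595; v² = 0.3249.
t = (8.595 − 0.88)/0.3249 = 23.7 days (vs. the pure-advection estimate x/v = 26.3 d).

23.7 days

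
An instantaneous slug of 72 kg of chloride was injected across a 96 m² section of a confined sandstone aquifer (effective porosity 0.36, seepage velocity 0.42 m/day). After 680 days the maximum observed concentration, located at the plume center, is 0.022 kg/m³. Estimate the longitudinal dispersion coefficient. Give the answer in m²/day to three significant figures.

At the plume center C_max = M/(n_e·A·√(4πDt)), so D = M²/(4πt·(n_e·A·C_max)²).
n_e·A·C_max = 0.36 × 96 × 0.022 = 0.7603 kg/m.
D = 72²/(4π × 680 × 0.7603²) = 1.05 m²/day.

1.05 m²/day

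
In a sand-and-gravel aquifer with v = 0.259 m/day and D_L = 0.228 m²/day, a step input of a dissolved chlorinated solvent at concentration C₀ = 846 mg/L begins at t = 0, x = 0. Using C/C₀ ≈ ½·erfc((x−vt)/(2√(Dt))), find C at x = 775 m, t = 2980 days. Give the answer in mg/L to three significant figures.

394 mg/L

For a continuous step input, C/C₀ ≈ ½·erfc((x−vt)/(2√(Dt))).
vt = 0.259 × 2980 = 771.82 m and 2√(Dt) = 2√(0.228 × 2980) = 52.13 m.
Argument (x−vt)/(2√(Dt)) = (775 − 771.82)/52.13 = 0.06100; ½·erfc(0.06100) = 0.4656.
C = 846 × 0.4656 = 394 mg/L.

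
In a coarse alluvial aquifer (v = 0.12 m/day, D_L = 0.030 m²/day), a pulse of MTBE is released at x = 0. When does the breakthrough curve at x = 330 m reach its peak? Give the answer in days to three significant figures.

For the 1D instantaneous-source solution, setting ∂C/∂t = 0 at fixed x gives v²t² + 2Dt − x² = 0, so t = (√(D² + v²x²) − D)/v².
√(D² + v²x²) = √(0.030² + 0.12² × 330²) = 39.60; v² = 0.0144.
t = (39.60 − 0.030)/0.0144 = 2750 days (vs. the pure-advection estimate x/v = 2750 d).

2750 days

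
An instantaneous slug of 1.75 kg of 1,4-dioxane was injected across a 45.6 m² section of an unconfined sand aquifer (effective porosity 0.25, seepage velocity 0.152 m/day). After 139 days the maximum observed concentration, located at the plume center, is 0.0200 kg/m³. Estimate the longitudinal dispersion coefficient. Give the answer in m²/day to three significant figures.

At the plume center C_max = M/(n_e·A·√(4πDt)), so D = M²/(4πt·(n_e·A·C_max)²).
n_e·A·C_max = 0.25 × 45.6 × 0.0200 = 0.2280 kg/m.
D = 1.75²/(4π × 139 × 0.2280²) = 0.0337 m²/day.

0.0337 m²/day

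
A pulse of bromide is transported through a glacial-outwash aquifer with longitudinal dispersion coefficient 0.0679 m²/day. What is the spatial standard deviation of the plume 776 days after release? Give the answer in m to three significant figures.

Dispersive spreading gives a Gaussian with σ² = 2Dt; advection only shifts the center.
σ = √(2 × 0.0679 × 776) = 10.3 m.

10.3 m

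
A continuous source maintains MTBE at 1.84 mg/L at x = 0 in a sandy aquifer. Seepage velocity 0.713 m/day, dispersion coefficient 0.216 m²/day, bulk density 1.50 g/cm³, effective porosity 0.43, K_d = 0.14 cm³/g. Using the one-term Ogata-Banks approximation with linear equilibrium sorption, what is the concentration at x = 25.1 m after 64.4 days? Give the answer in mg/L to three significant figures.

Retardation factor R = 1 + ρ_b·K_d/n = 1 + 1.50 × 0.14/0.43 = 1.488.
Sorption retards both mechanisms: v_R = v/R = 0.4792 m/day, D_R = D/R = 0.1452 m²/day.
v_R·t = 0.4792 × 64.4 = 30.86048 m; 2√(D_R t) = 6.116 m; argument = (25.1 − 30.86048)/6.116 = -0.9419.
C = C₀ × ½·erfc(-0.9419) = 1.84 × 0.9086 = 1.67 mg/L.

1.67 mg/L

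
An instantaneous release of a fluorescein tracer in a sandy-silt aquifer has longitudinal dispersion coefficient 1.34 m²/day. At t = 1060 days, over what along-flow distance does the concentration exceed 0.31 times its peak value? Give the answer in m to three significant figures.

The plume is Gaussian with σ = √(2Dt) = √(2 × 1.34 × 1060) = 53.30 m.
C/C_peak = exp(−Δx²/(2σ²)) = 0.31 ⇒ Δx = σ·√(−2 ln 0.31) = 53.30 × 1.530 = 81.55 m.
Width = 2Δx = 163 m.

163 m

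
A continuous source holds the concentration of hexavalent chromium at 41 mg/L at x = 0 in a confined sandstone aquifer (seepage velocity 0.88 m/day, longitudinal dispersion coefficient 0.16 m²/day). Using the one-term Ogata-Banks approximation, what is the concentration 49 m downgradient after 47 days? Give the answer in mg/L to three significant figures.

For a continuous step input, C/C₀ ≈ ½·erfc((x−vt)/(2√(Dt))).
vt = 0.88 × 47 = 41.36 m and 2√(Dt) = 2√(0.16 × 47) = 5.485 m.
Argument (x−vt)/(2√(Dt)) = (49 − 41.36)/5.485 = 1.393; ½·erfc(1.393) = 0.02442.
C = 41 × 0.02442 = 1.00 mg/L.

1.00 mg/L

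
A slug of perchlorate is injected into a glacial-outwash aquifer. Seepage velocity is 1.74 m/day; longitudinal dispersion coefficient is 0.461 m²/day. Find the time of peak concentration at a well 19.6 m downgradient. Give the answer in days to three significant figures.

11.1 days

For the 1D instantaneous-source solution, setting ∂C/∂t = 0 at fixed x gives v²t² + 2Dt − x² = 0, so t = (√(D² + v²x²) − D)/v².
√(D² + v²x²) = √(0.461² + 1.74² × 19.6²) = 34.11; v² = 3.0276.
t = (34.11 − 0.461)/3.0276 = 11.1 days (vs. the pure-advection estimate x/v = 11.3 d).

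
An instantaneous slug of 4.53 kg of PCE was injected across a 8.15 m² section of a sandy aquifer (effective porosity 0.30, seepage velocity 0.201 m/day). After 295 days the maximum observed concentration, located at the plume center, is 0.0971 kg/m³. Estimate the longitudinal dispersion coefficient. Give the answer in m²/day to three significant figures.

0.0982 m²/day

At the plume center C_max = M/(n_e·A·√(4πDt)), so D = M²/(4πt·(n_e·A·C_max)²).
n_e·A·C_max = 0.30 × 8.15 × 0.0971 = 0.2374 kg/m.
D = 4.53²/(4π × 295 × 0.2374²) = 0.0982 m²/day.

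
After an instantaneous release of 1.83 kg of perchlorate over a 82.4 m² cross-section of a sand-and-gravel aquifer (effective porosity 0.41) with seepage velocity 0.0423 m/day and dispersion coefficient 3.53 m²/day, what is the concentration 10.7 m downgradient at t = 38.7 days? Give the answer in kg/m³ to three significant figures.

For an instantaneous plane source, C(x,t) = M/(n_e·A·√(4πDt)) · exp(−(x−vt)²/(4Dt)), with n_e·A the pore (flow) area.
Plume center vt = 0.0423 × 38.7 = 1.63701 m, so the well at 10.7 m is 9.06299 m downgradient of the peak.
√(4πDt) = 41.43 m, giving peak height M/(n_e·A·√(4πDt)) = 1.83/(0.41 × 82.4 × 41.43) = 0.001307 kg/m³.
(x−vt)²/(4Dt) = (9.06299)²/(4 × 3.53 × 38.7) = 0.1503; exp(−0.1503) = 0.8604.
C = 0.001307 × 0.8604 = 0.00112 kg/m³.

0.00112 kg/m³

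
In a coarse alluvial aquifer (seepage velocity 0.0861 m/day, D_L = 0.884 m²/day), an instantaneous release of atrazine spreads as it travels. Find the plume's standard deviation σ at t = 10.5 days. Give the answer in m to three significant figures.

4.31 m

Dispersive spreading gives a Gaussian with σ² = 2Dt; advection only shifts the center.
σ = √(2 × 0.884 × 10.5) = 4.31 m.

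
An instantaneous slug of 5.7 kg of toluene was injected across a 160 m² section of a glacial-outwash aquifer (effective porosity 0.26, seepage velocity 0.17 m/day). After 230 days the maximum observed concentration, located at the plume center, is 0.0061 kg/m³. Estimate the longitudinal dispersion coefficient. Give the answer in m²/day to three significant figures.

At the plume center C_max = M/(n_e·A·√(4πDt)), so D = M²/(4πt·(n_e·A·C_max)²).
n_e·A·C_max = 0.26 × 160 × 0.0061 = 0.2538 kg/m.
D = 5.7²/(4π × 230 × 0.2538²) = 0.175 m²/day.

0.175 m²/day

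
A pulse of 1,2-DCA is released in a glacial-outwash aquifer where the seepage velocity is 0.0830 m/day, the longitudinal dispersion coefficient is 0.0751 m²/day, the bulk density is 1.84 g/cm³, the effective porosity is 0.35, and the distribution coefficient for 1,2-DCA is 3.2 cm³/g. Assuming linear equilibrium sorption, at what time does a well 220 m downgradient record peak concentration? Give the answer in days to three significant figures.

Retardation factor R = 1 + ρ_b·K_d/n = 1 + 1.84 × 3.2/0.35 = 17.82.
Sorption retards both mechanisms: v_R = v/R = 0.004658 m/day, D_R = D/R = 0.004214 m²/day.
Peak time from v_R²t² + 2D_R t − x² = 0: t = (√(D_R² + v_R²x²) − D_R)/v_R².
√(D_R² + v_R²x²) = √(0.004214² + 0.004658² × 220²) = 1.025; v_R² = 2.170e-05.
t = (1.025 − 0.004214)/2.170e-05 = 47000 days.

47000 days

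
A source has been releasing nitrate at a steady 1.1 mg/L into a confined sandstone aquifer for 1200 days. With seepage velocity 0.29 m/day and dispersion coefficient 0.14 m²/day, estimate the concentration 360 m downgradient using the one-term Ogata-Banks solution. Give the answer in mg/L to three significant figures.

0.282 mg/L

For a continuous step input, C/C₀ ≈ ½·erfc((x−vt)/(2√(Dt))).
vt = 0.29 × 1200 = 348 m and 2√(Dt) = 2√(0.14 × 1200) = 25.92 m.
Argument (x−vt)/(2√(Dt)) = (360 − 348)/25.92 = 0.4630; ½·erfc(0.4630) = 0.2563.
C = 1.1 × 0.2563 = 0.282 mg/L.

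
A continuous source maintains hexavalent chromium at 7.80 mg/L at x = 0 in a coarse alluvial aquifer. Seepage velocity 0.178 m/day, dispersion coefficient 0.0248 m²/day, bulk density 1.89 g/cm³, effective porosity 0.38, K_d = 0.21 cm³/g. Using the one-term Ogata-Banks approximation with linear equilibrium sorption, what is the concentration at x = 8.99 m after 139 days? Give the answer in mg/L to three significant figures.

Retardation factor R = 1 + ρ_b·K_d/n = 1 + 1.89 × 0.21/0.38 = 2.044.
Sorption retards both mechanisms: v_R = v/R = 0.08708 m/day, D_R = D/R = 0.01213 m²/day.
v_R·t = 0.08708 × 139 = 12.10412 m; 2√(D_R t) = 2.597 m; argument = (8.99 − 12.10412)/2.597 = -1.199.
C = C₀ × ½·erfc(-1.199) = 7.80 × 0.9550 = 7.45 mg/L.

7.45 mg/L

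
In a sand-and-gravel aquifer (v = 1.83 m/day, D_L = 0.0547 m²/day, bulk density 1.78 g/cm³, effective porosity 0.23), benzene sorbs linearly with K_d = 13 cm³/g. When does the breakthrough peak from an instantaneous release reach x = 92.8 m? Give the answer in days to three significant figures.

Retardation factor R = 1 + ρ_b·K_d/n = 1 + 1.78 × 13/0.23 = 101.6.
Sorption retards both mechanisms: v_R = v/R = 0.01801 m/day, D_R = D/R = 0.0005384 m²/day.
Peak time from v_R²t² + 2D_R t − x² = 0: t = (√(D_R² + v_R²x²) − D_R)/v_R².
√(D_R² + v_R²x²) = √(0.0005384² + 0.01801² × 92.8²) = 1.671; v_R² = 0.0003244.
t = (1.671 − 0.0005384)/0.0003244 = 5150 days.

5150 days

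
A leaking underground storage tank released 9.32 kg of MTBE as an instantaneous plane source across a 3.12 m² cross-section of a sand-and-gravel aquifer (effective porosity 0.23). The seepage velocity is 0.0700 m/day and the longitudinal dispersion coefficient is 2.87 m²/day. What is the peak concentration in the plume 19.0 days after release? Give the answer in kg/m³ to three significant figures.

The peak of an instantaneous 1D plume sits at x = vt; there the Gaussian factor is 1 and C_max = M/(n_e·A·√(4πDt)), where n_e·A is the pore area the mass is dissolved in.
√(4πDt) = √(4π × 2.87 × 19.0) = 26.18 m, so C_max = 9.32/(0.23 × 3.12 × 26.18) = 0.496 kg/m³.

0.496 kg/m³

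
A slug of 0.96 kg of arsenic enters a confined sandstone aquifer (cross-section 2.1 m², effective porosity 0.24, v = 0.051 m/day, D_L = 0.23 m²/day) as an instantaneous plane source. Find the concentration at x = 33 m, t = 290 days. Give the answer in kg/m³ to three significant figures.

For an instantaneous plane source, C(x,t) = M/(n_e·A·√(4πDt)) · exp(−(x−vt)²/(4Dt)), with n_e·A the pore (flow) area.
Plume center vt = 0.051 × 290 = 14.79 m, so the well at 33 m is 18.21 m downgradient of the peak.
√(4πDt) = 28.95 m, giving peak height M/(n_e·A·√(4πDt)) = 0.96/(0.24 × 2.1 × 28.95) = 0.06579 kg/m³.
(x−vt)²/(4Dt) = (18.21)²/(4 × 0.23 × 290) = 1.243; exp(−1.243) = 0.2885.
C = 0.06579 × 0.2885 = 0.0190 kg/m³.

0.0190 kg/m³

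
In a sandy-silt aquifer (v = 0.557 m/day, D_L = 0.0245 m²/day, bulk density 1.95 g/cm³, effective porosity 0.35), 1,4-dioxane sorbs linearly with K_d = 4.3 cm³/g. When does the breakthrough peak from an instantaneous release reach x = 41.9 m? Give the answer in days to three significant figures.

Retardation factor R = 1 + ρ_b·K_d/n = 1 + 1.95 × 4.3/0.35 = 24.96.
Sorption retards both mechanisms: v_R = v/R = 0.02232 m/day, D_R = D/R = 0.0009816 m²/day.
Peak time from v_R²t² + 2D_R t − x² = 0: t = (√(D_R² + v_R²x²) − D_R)/v_R².
√(D_R² + v_R²x²) = √(0.0009816² + 0.02232² × 41.9²) = 0.9352; v_R² = 0.0004982.
t = (0.9352 − 0.0009816)/0.0004982 = 1880 days.

1880 days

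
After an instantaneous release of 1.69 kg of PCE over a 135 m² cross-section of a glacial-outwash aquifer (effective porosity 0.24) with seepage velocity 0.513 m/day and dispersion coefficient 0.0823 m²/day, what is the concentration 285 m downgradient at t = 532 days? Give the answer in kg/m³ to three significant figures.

0.000966 kg/m³

For an instantaneous plane source, C(x,t) = M/(n_e·A·√(4πDt)) · exp(−(x−vt)²/(4Dt)), with n_e·A the pore (flow) area.
Plume center vt = 0.513 × 532 = 272.916 m, so the well at 285 m is 12.084 m downgradient of the peak.
√(4πDt) = 23.46 m, giving peak height M/(n_e·A·√(4πDt)) = 1.69/(0.24 × 135 × 23.46) = 0.002223 kg/m³.
(x−vt)²/(4Dt) = (12.084)²/(4 × 0.0823 × 532) = 0.8338; exp(−0.8338) = 0.4344.
C = 0.002223 × 0.4344 = 0.000966 kg/m³.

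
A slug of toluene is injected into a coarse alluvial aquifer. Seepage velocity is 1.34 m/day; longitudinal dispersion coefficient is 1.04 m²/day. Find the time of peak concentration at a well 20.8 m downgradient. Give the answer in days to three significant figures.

15.0 days

For the 1D instantaneous-source solution, setting ∂C/∂t = 0 at fixed x gives v²t² + 2Dt − x² = 0, so t = (√(D² + v²x²) − D)/v².
√(D² + v²x²) = √(1.04² + 1.34² × 20.8²) = 27.89; v² = 1.7956.
t = (27.89 − 1.04)/1.7956 = 15.0 days (vs. the pure-advection estimate x/v = 15.5 d).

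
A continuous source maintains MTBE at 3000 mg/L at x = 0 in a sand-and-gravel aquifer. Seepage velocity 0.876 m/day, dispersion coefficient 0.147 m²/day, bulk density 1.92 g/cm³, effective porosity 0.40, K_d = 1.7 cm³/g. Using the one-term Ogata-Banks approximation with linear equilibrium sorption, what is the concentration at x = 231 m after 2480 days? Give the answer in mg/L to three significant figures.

2270 mg/L

Retardation factor R = 1 + ρ_b·K_d/n = 1 + 1.92 × 1.7/0.40 = 9.160.
Sorption retards both mechanisms: v_R = v/R = 0.09563 m/day, D_R = D/R = 0.01605 m²/day.
v_R·t = 0.09563 × 2480 = 237.1624 m; 2√(D_R t) = 12.62 m; argument = (231 − 237.1624)/12.62 = -0.4883.
C = C₀ × ½·erfc(-0.4883) = 3000 × 0.7551 = 2270 mg/L.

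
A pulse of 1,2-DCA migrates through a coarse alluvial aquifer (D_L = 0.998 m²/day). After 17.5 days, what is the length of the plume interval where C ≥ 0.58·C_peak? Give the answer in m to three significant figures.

The plume is Gaussian with σ = √(2Dt) = √(2 × 0.998 × 17.5) = 5.910 m.
C/C_peak = exp(−Δx²/(2σ²)) = 0.58 ⇒ Δx = σ·√(−2 ln 0.58) = 5.910 × 1.044 = 6.170 m.
Width = 2Δx = 12.3 m.

12.3 m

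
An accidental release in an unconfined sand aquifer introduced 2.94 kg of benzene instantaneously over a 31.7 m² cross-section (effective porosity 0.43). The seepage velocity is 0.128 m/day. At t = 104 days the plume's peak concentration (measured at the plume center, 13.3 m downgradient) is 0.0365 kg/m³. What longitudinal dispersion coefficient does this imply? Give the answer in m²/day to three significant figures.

At the plume center C_max = M/(n_e·A·√(4πDt)), so D = M²/(4πt·(n_e·A·C_max)²).
n_e·A·C_max = 0.43 × 31.7 × 0.0365 = 0.4975 kg/m.
D = 2.94²/(4π × 104 × 0.4975²) = 0.0267 m²/day.

0.0267 m²/day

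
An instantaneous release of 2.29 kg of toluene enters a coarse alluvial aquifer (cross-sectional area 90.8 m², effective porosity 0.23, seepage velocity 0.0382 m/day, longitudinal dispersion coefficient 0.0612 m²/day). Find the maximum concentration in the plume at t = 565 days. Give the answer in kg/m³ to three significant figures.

The peak of an instantaneous 1D plume sits at x = vt; there the Gaussian factor is 1 and C_max = M/(n_e·A·√(4πDt)), where n_e·A is the pore area the mass is dissolved in.
√(4πDt) = √(4π × 0.0612 × 565) = 20.85 m, so C_max = 2.29/(0.23 × 90.8 × 20.85) = 0.00526 kg/m³.

0.00526 kg/m³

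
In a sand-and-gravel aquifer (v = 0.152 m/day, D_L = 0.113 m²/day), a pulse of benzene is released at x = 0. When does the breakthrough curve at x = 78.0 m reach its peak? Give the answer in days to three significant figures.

For the 1D instantaneous-source solution, setting ∂C/∂t = 0 at fixed x gives v²t² + 2Dt − x² = 0, so t = (√(D² + v²x²) − D)/v².
√(D² + v²x²) = √(0.113² + 0.152² × 78.0²) = 11.86; v² = 0.023104.
t = (11.86 − 0.113)/0.023104 = 508 days (vs. the pure-advection estimate x/v = 513 d).

508 days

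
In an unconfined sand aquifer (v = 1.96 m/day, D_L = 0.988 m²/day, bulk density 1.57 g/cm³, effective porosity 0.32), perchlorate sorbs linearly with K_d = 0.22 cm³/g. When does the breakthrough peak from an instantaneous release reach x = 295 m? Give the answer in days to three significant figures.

312 days

Retardation factor R = 1 + ρ_b·K_d/n = 1 + 1.57 × 0.22/0.32 = 2.079.
Sorption retards both mechanisms: v_R = v/R = 0.9428 m/day, D_R = D/R = 0.4752 m²/day.
Peak time from v_R²t² + 2D_R t − x² = 0: t = (√(D_R² + v_R²x²) − D_R)/v_R².
√(D_R² + v_R²x²) = √(0.4752² + 0.9428² × 295²) = 278.1; v_R² = 0.8889.
t = (278.1 − 0.4752)/0.8889 = 312 days.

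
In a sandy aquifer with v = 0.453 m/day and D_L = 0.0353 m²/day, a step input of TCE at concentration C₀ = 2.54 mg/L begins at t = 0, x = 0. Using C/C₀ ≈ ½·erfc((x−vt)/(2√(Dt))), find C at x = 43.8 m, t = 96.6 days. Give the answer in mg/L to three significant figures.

For a continuous step input, C/C₀ ≈ ½·erfc((x−vt)/(2√(Dt))).
vt = 0.453 × 96.6 = 43.7598 m and 2√(Dt) = 2√(0.0353 × 96.6) = 3.693 m.
Argument (x−vt)/(2√(Dt)) = (43.8 − 43.7598)/3.693 = 0.01089; ½·erfc(0.01089) = 0.4939.
C = 2.54 × 0.4939 = 1.25 mg/L.

1.25 mg/L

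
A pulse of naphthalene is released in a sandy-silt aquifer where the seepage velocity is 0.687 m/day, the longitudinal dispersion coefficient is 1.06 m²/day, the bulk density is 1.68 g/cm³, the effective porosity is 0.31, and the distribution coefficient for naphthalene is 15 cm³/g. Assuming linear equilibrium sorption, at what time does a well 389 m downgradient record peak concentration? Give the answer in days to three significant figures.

46400 days

Retardation factor R = 1 + ρ_b·K_d/n = 1 + 1.68 × 15/0.31 = 82.29.
Sorption retards both mechanisms: v_R = v/R = 0.008349 m/day, D_R = D/R = 0.01288 m²/day.
Peak time from v_R²t² + 2D_R t − x² = 0: t = (√(D_R² + v_R²x²) − D_R)/v_R².
√(D_R² + v_R²x²) = √(0.01288² + 0.008349² × 389²) = 3.248; v_R² = 6.971e-05.
t = (3.248 − 0.01288)/6.971e-05 = 46400 days.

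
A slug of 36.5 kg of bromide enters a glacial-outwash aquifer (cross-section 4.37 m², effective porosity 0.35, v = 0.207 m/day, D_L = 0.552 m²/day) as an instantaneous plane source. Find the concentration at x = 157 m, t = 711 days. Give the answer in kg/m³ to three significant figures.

For an instantaneous plane source, C(x,t) = M/(n_e·A·√(4πDt)) · exp(−(x−vt)²/(4Dt)), with n_e·A the pore (flow) area.
Plume center vt = 0.207 × 711 = 147.177 m, so the well at 157 m is 9.823 m downgradient of the peak.
√(4πDt) = 70.23 m, giving peak height M/(n_e·A·√(4πDt)) = 36.5/(0.35 × 4.37 × 70.23) = 0.3398 kg/m³.
(x−vt)²/(4Dt) = (9.823)²/(4 × 0.552 × 711) = 0.06146; exp(−0.06146) = 0.9404.
C = 0.3398 × 0.9404 = 0.320 kg/m³.

0.320 kg/m³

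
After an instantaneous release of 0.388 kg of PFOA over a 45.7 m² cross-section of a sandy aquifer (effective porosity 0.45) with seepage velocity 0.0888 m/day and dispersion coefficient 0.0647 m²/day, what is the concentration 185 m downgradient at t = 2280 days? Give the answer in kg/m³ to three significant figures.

0.000261 kg/m³

For an instantaneous plane source, C(x,t) = M/(n_e·A·√(4πDt)) · exp(−(x−vt)²/(4Dt)), with n_e·A the pore (flow) area.
Plume center vt = 0.0888 × 2280 = 202.464 m, so the well at 185 m is 17.464 m upgradient of the peak.
√(4πDt) = 43.06 m, giving peak height M/(n_e·A·√(4πDt)) = 0.388/(0.45 × 45.7 × 43.06) = 0.0004382 kg/m³.
(x−vt)²/(4Dt) = (-17.464)²/(4 × 0.0647 × 2280) = 0.5169; exp(−0.5169) = 0.5964.
C = 0.0004382 × 0.5964 = 0.000261 kg/m³.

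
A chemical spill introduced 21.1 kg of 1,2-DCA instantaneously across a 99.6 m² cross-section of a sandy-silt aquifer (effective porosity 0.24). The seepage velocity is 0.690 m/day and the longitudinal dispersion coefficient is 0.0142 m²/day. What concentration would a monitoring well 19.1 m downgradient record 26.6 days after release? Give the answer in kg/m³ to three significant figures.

For an instantaneous plane source, C(x,t) = M/(n_e·A·√(4πDt)) · exp(−(x−vt)²/(4Dt)), with n_e·A the pore (flow) area.
Plume center vt = 0.690 × 26.6 = 18.354 m, so the well at 19.1 m is 0.746 m downgradient of the peak.
√(4πDt) = 2.179 m, giving peak height M/(n_e·A·√(4πDt)) = 21.1/(0.24 × 99.6 × 2.179) = 0.4051 kg/m³.
(x−vt)²/(4Dt) = (0.746)²/(4 × 0.0142 × 26.6) = 0.3683; exp(−0.3683) = 0.6919.
C = 0.4051 × 0.6919 = 0.280 kg/m³.

0.280 kg/m³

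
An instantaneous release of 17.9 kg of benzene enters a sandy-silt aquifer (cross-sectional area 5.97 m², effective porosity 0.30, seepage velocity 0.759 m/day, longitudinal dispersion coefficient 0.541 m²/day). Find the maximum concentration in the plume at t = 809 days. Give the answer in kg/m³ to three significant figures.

0.135 kg/m³

The peak of an instantaneous 1D plume sits at x = vt; there the Gaussian factor is 1 and C_max = M/(n_e·A·√(4πDt)), where n_e·A is the pore area the mass is dissolved in.
√(4πDt) = √(4π × 0.541 × 809) = 74.16 m, so C_max = 17.9/(0.30 × 5.97 × 74.16) = 0.135 kg/m³.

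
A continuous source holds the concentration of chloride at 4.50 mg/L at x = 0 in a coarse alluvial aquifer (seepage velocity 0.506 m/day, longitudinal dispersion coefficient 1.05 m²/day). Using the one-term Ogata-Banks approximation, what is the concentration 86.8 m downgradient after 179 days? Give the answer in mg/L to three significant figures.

For a continuous step input, C/C₀ ≈ ½·erfc((x−vt)/(2√(Dt))).
vt = 0.506 × 179 = 90.574 m and 2√(Dt) = 2√(1.05 × 179) = 27.42 m.
Argument (x−vt)/(2√(Dt)) = (86.8 − 90.574)/27.42 = -0.1376; ½·erfc(-0.1376) = 0.5771.
C = 4.50 × 0.5771 = 2.60 mg/L.

2.60 mg/L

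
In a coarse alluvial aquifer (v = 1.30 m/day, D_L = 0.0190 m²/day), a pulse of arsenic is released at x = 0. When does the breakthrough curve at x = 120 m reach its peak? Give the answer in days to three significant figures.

92.3 days

For the 1D instantaneous-source solution, setting ∂C/∂t = 0 at fixed x gives v²t² + 2Dt − x² = 0, so t = (√(D² + v²x²) − D)/v².
√(D² + v²x²) = √(0.0190² + 1.30² × 120²) = 156.0; v² = 1.69.
t = (156.0 − 0.0190)/1.69 = 92.3 days (vs. the pure-advection estimate x/v = 92.3 d).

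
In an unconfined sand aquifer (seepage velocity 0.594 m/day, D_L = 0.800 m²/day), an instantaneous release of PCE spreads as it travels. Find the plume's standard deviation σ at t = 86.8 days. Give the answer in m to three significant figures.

11.8 m

Dispersive spreading gives a Gaussian with σ² = 2Dt; advection only shifts the center.
σ = √(2 × 0.800 × 86.8) = 11.8 m.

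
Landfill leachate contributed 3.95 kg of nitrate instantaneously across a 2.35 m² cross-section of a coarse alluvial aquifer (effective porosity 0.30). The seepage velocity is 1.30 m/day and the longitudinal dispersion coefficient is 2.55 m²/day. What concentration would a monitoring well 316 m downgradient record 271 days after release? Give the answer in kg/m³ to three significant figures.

For an instantaneous plane source, C(x,t) = M/(n_e·A·√(4πDt)) · exp(−(x−vt)²/(4Dt)), with n_e·A the pore (flow) area.
Plume center vt = 1.30 × 271 = 352.3 m, so the well at 316 m is 36.3 m upgradient of the peak.
√(4πDt) = 93.19 m, giving peak height M/(n_e·A·√(4πDt)) = 3.95/(0.30 × 2.35 × 93.19) = 0.06012 kg/m³.
(x−vt)²/(4Dt) = (-36.3)²/(4 × 2.55 × 271) = 0.4767; exp(−0.4767) = 0.6208.
C = 0.06012 × 0.6208 = 0.0373 kg/m³.

0.0373 kg/m³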